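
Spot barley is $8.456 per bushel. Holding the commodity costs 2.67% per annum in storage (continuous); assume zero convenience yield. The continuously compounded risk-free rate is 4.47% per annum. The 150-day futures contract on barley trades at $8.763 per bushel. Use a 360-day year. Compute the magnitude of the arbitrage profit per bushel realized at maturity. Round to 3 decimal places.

$0.052 per bushel

Fair futures: F* = S·e^(carry·T), with carry = (r + u) = 0.0447 + 0.0267 = 0.0714
F* = 8.456 · e^(0.0714 × 150/360) = 8.456 · e^0.029750 = 8.456 × 1.030197 = $8.7113
Market $8.763 > fair $8.7113: forward overpriced → cash-and-carry (buy spot, short the forward).
At maturity, profit = |F_mkt − F*| = |8.763 − 8.7113| = $0.052 per bushel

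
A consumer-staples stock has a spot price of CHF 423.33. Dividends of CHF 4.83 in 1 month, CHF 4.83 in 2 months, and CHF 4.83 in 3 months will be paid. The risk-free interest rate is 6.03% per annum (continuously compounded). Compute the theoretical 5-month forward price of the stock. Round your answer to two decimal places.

CHF 419.39

PV(dividends) I = 4.83·e^(−0.0603·1/12) + 4.83·e^(−0.0603·2/12) + 4.83·e^(−0.0603·3/12)
I = 4.8058 + 4.7817 + 4.7577 = 14.3452
F = (S − I)·e^(rT) = (423.33 − 14.3452) · e^(0.0603·5/12)
= 408.9848 · e^0.025125 = 408.9848 × 1.025443 = CHF 419.39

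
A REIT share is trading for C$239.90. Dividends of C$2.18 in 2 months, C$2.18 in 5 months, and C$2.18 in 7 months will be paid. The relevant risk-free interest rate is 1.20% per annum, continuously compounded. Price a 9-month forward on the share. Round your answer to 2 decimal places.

PV(dividends) I = 2.18·e^(−0.0120·2/12) + 2.18·e^(−0.0120·5/12) + 2.18·e^(−0.0120·7/12)
I = 2.1756 + 2.1691 + 2.1648 = 6.5095
F = (S − I)·e^(rT) = (239.90 − 6.5095) · e^(0.0120·9/12)
= 233.3905 · e^0.009000 = 233.3905 × 1.009041 = C$235.50

C$235.50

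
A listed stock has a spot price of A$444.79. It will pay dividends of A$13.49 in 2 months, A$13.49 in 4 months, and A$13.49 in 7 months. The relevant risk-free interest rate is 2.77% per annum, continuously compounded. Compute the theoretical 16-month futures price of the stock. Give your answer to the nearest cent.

PV(dividends) I = 13.49·e^(−0.0277·2/12) + 13.49·e^(−0.0277·4/12) + 13.49·e^(−0.0277·7/12)
I = 13.4279 + 13.3660 + 13.2738 = 40.0677
F = (S − I)·e^(rT) = (444.79 − 40.0677) · e^(0.0277·16/12)
= 404.7223 · e^0.036933 = 404.7223 × 1.037623 = A$419.95

A$419.95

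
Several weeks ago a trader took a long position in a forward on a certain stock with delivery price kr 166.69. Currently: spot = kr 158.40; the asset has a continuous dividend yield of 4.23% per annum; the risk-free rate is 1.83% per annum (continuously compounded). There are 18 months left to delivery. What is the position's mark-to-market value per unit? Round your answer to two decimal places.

Current fair forward for the remaining 18 months: F = S·e^((r − q)·T), (r − q) = 0.0183 − 0.0423 = -0.0240
F = 158.40 · e^(-0.0240 × 18/12) = 158.40 × 0.964640 = 152.7990
Value of long forward = (F − K)·e^(−rT) = (152.7990 − 166.69) · e^(−0.0183·18/12)
= -13.8910 × 0.972923 = -13.51

-kr 13.51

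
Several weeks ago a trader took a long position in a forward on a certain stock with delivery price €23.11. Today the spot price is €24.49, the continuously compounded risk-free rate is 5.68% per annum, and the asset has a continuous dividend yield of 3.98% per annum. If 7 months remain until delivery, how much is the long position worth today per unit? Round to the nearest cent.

Current fair forward for the remaining 7 months: F = S·e^((r − q)·T), (r − q) = 0.0568 − 0.0398 = 0.0170
F = 24.49 · e^(0.0170 × 7/12) = 24.49 × 1.009966 = 24.7341
Value of long forward = (F − K)·e^(−rT) = (24.7341 − 23.11) · e^(−0.0568·7/12)
= 1.6241 × 0.967410 = 1.57

€1.57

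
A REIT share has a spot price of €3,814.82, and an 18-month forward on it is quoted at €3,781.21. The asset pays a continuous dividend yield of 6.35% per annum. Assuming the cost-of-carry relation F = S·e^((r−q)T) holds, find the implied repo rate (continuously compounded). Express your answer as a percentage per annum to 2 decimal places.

5.76%

From F = S·e^((r−q)T): (r − q) = ln(F/S)/T
ln(3781.21/3814.82) = ln(0.991190) = -0.008849
(r − q) = -0.008849 / (18/12) = -0.005899
r = ln(F/S)/T + q = -0.005899 + 0.0635 = 0.057601
r = 5.76%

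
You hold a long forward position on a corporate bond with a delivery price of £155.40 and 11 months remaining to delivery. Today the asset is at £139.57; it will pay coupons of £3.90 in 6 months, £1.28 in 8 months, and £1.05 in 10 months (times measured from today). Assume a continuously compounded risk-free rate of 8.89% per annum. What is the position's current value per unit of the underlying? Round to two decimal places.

-£9.58

PV(remaining coupons) I = 3.90·e^(−0.0889·6/12) + 1.28·e^(−0.0889·8/12) + 1.05·e^(−0.0889·10/12) = 5.9118
Current forward F = (S − I)·e^(rT) = (139.57 − 5.9118)·e^(0.0889·11/12) = 133.6582 × 1.084904 = 145.0063
Value (long) = (F − K)·e^(−rT) = (145.0063 − 155.40) × 0.921740 = -9.5803
Value = -£9.58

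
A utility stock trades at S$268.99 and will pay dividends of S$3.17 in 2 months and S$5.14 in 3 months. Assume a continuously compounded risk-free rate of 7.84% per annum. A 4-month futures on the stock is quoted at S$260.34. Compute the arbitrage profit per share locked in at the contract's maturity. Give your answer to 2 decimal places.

S$7.39 per share

PV(dividends) I = 3.17·e^(−0.0784·2/12) + 5.14·e^(−0.0784·3/12) = 8.1691
Fair futures F* = (S − I)·e^(rT) = (268.99 − 8.1691)·e^0.026133 = 260.8209 × 1.026477 = 267.7267
Market S$260.34 < fair 267.7267: forward underpriced → reverse cash-and-carry (short the stock, invest proceeds at r, pay the dividends, go long the forward).
Profit at T = |F_mkt − F*| = |260.34 − 267.7267| = S$7.39 per share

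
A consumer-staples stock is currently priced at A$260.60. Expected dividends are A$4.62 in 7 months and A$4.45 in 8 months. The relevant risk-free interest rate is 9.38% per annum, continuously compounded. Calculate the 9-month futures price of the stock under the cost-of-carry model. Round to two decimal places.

PV(dividends) I = 4.62·e^(−0.0938·7/12) + 4.45·e^(−0.0938·8/12)
I = 4.3740 + 4.1802 = 8.5542
F = (S − I)·e^(rT) = (260.60 − 8.5542) · e^(0.0938·9/12)
= 252.0458 · e^0.070350 = 252.0458 × 1.072884 = A$270.42

A$270.42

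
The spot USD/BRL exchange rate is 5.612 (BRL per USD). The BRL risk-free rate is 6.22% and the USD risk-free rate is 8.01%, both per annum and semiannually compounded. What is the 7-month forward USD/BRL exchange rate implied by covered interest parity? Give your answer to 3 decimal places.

By covered interest parity, F = S · (1+r_BRL/2)^(2T) / (1+r_USD/2)^(2T)
= 5.612 × 1.036377 / 1.046879 = 5.612 × 0.989968
F = 5.556 BRL per USD

5.556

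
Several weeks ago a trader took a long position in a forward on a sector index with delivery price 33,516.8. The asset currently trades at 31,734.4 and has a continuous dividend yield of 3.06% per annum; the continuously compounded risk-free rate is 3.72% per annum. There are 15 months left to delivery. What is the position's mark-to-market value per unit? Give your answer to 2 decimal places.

-1450.47

Current fair forward for the remaining 15 months: F = S·e^((r − q)·T), (r − q) = 0.0372 − 0.0306 = 0.0066
F = 31734.4 · e^(0.0066 × 15/12) = 31734.4 × 1.00828413 = 31997.2919
Value of long forward = (F − K)·e^(−rT) = (31997.2919 − 33516.8) · e^(−0.0372·15/12)
= -1519.5081 × 0.95456456 = -1450.47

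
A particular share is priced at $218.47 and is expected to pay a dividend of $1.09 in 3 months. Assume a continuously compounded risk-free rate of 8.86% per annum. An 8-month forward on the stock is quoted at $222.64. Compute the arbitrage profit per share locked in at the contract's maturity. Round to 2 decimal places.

$7.99 per share

PV(dividends) I = 1.09·e^(−0.0886·3/12) = 1.0661
Fair forward F* = (S − I)·e^(rT) = (218.47 − 1.0661)·e^0.059067 = 217.4039 × 1.060846 = 230.6321
Market $222.64 < fair 230.6321: forward underpriced → reverse cash-and-carry (short the stock, invest proceeds at r, pay the dividends, go long the forward).
Profit at T = |F_mkt − F*| = |222.64 − 230.6321| = $7.99 per share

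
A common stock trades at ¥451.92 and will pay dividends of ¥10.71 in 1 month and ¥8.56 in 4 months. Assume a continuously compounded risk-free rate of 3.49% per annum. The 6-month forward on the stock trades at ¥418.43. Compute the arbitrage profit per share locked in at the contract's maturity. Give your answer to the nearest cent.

PV(dividends) I = 10.71·e^(−0.0349·1/12) + 8.56·e^(−0.0349·4/12) = 19.1399
Fair forward F* = (S − I)·e^(rT) = (451.92 − 19.1399)·e^0.017450 = 432.7801 × 1.017603 = 440.3983
Market ¥418.43 < fair 440.3983: forward underpriced → reverse cash-and-carry (short the stock, invest proceeds at r, pay the dividends, go long the forward).
Profit at T = |F_mkt − F*| = |418.43 − 440.3983| = ¥21.97 per share

¥21.97 per share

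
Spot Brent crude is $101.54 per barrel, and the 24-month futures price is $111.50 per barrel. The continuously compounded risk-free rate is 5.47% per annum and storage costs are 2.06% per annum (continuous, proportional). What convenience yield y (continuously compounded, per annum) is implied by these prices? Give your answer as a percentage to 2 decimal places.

2.85%

F = S·e^((r+u−y)T) ⇒ (r+u−y) = ln(F/S)/T
ln(111.50/101.54) = 0.093572; /T ⇒ 0.046786
y = r + u − ln(F/S)/T = 0.0547 + 0.0206 − 0.046786 = 0.028514
y = 2.85%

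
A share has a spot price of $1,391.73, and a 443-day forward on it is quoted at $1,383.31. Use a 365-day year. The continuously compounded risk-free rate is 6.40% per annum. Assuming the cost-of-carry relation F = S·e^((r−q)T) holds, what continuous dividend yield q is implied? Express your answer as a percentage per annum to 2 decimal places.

From F = S·e^((r−q)T): (r − q) = ln(F/S)/T
ln(1383.31/1391.73) = ln(0.993950) = -0.006068
(r − q) = -0.006068 / (443/365) = -0.005000
q = r − ln(F/S)/T = 0.0640 + 0.005000 = 0.069000
q = 6.90%

6.90%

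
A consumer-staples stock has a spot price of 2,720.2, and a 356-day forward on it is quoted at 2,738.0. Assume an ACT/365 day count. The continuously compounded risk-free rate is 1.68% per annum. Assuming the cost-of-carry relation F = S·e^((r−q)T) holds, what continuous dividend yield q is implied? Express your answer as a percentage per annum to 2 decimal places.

1.01%

From F = S·e^((r−q)T): (r − q) = ln(F/S)/T
ln(2738.0/2720.2) = ln(1.006544) = 0.006523
(r − q) = 0.006523 / (356/365) = 0.006688
q = r − ln(F/S)/T = 0.0168 − 0.006688 = 0.010112
q = 1.01%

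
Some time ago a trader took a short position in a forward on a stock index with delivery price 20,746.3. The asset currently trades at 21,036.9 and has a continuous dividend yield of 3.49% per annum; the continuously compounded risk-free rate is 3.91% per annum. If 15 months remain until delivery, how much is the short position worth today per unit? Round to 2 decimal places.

-382.19

Current fair forward for the remaining 15 months: F = S·e^((r − q)·T), (r − q) = 0.0391 − 0.0349 = 0.0042
F = 21036.9 · e^(0.0042 × 15/12) = 21036.9 × 1.00526381 = 21147.6342
Value of long forward = (F − K)·e^(−rT) = (21147.6342 − 20746.3) · e^(−0.0391·15/12)
= 401.3342 × 0.95230016 = 382.19
Short position value = −(long value) = -382.19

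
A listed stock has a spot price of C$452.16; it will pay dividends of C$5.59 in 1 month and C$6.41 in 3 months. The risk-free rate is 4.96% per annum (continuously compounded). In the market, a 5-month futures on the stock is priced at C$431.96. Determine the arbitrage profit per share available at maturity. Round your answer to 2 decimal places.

C$17.50 per share

PV(dividends) I = 5.59·e^(−0.0496·1/12) + 6.41·e^(−0.0496·3/12) = 11.8979
Fair futures F* = (S − I)·e^(rT) = (452.16 − 11.8979)·e^0.020667 = 440.2621 × 1.020882 = 449.4557
Market C$431.96 < fair 449.4557: forward underpriced → reverse cash-and-carry (short the stock, invest proceeds at r, pay the dividends, go long the forward).
Profit at T = |F_mkt − F*| = |431.96 − 449.4557| = C$17.50 per share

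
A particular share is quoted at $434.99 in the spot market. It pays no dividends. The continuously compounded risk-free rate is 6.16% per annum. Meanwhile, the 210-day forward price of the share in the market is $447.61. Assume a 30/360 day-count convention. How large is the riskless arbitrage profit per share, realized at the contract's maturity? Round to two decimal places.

Fair forward: F* = S·e^(carry·T), with carry = r = 0.0616
F* = 434.99 · e^(0.0616 × 210/360) = 434.99 · e^0.035933 = 434.99 × 1.036586 = $450.9045
Market $447.61 < fair $450.9045: forward underpriced → reverse cash-and-carry (short spot, go long the forward).
At maturity, profit = |F_mkt − F*| = |447.61 − 450.9045| = $3.29 per share

$3.29 per share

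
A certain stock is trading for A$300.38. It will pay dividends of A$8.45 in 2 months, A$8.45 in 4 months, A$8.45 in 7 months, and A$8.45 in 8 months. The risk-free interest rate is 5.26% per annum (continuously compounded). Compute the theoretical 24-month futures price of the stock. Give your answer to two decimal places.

PV(dividends) I = 8.45·e^(−0.0526·2/12) + 8.45·e^(−0.0526·4/12) + 8.45·e^(−0.0526·7/12) + 8.45·e^(−0.0526·8/12)
I = 8.3762 + 8.3031 + 8.1947 + 8.1588 = 33.0328
F = (S − I)·e^(rT) = (300.38 − 33.0328) · e^(0.0526·24/12)
= 267.3472 · e^0.105200 = 267.3472 × 1.110933 = A$297.00

A$297.00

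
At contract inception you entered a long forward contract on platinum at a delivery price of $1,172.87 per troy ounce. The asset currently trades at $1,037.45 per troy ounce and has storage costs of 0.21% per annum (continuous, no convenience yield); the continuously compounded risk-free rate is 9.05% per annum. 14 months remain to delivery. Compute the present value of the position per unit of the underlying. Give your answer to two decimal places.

Current fair forward for the remaining 14 months: F = S·e^((r + u)·T), (r + u) = 0.0905 + 0.0021 = 0.0926
F = 1037.45 · e^(0.0926 × 14/12) = 1037.45 × 1.11408488 = 1155.8074
Value of long forward = (F − K)·e^(−rT) = (1155.8074 − 1172.87) · e^(−0.0905·14/12)
= -17.0626 × 0.89979949 = -15.35

-$15.35 per troy ounce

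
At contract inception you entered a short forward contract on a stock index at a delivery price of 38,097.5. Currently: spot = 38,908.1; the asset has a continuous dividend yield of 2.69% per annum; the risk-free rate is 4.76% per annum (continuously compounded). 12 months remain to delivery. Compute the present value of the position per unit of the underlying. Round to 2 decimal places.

-1548.88

Current fair forward for the remaining 12 months: F = S·e^((r − q)·T), (r − q) = 0.0476 − 0.0269 = 0.0207
F = 38908.1 · e^(0.0207 × 12/12) = 38908.1 × 1.02091573 = 39721.8913
Value of long forward = (F − K)·e^(−rT) = (39721.8913 − 38097.5) · e^(−0.0476·12/12)
= 1624.3913 × 0.95351512 = 1548.88
Short position value = −(long value) = -1548.88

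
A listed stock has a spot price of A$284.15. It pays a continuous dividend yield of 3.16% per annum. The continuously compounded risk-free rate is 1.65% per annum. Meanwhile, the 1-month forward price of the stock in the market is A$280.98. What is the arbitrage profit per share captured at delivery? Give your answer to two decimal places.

Fair forward: F* = S·e^(carry·T), with carry = (r − q) = 0.0165 − 0.0316 = -0.0151
F* = 284.15 · e^(-0.0151 × 1/12) = 284.15 · e^-0.001258 = 284.15 × 0.998743 = A$283.7928
Market A$280.98 < fair A$283.7928: forward underpriced → reverse cash-and-carry (short spot, go long the forward).
At maturity, profit = |F_mkt − F*| = |280.98 − 283.7928| = A$2.81 per share

A$2.81 per share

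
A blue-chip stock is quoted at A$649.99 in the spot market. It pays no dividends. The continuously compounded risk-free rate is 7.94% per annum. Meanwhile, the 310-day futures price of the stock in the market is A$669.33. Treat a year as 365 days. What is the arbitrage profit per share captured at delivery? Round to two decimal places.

A$26.00 per share

Fair futures: F* = S·e^(carry·T), with carry = r = 0.0794
F* = 649.99 · e^(0.0794 × 310/365) = 649.99 · e^0.067436 = 649.99 × 1.069762 = A$695.3346
Market A$669.33 < fair A$695.3346: forward underpriced → reverse cash-and-carry (short spot, go long the forward).
At maturity, profit = |F_mkt − F*| = |669.33 − 695.3346| = A$26.00 per share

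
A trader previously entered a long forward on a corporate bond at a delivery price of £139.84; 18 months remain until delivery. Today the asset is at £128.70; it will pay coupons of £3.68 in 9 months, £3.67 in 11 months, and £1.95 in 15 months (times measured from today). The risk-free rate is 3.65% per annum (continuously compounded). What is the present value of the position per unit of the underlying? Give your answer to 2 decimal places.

-£12.68

PV(remaining coupons) I = 3.68·e^(−0.0365·9/12) + 3.67·e^(−0.0365·11/12) + 1.95·e^(−0.0365·15/12) = 8.9929
Current forward F = (S − I)·e^(rT) = (128.70 − 8.9929)·e^(0.0365·18/12) = 119.7071 × 1.056277 = 126.4439
Value (long) = (F − K)·e^(−rT) = (126.4439 − 139.84) × 0.946722 = -12.6824
Value = -£12.68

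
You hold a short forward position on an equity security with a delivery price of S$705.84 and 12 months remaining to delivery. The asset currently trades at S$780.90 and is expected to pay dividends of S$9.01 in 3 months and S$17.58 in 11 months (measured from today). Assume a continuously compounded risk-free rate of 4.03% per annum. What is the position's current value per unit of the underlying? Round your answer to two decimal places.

-S$77.08

PV(remaining dividends) I = 9.01·e^(−0.0403·3/12) + 17.58·e^(−0.0403·11/12) = 25.8621
Current forward F = (S − I)·e^(rT) = (780.90 − 25.8621)·e^(0.0403·12/12) = 755.0379 × 1.041123 = 786.0873
Value (long) = (F − K)·e^(−rT) = (786.0873 − 705.84) × 0.960501 = 77.0776
Short position value = −(long value) = -S$77.08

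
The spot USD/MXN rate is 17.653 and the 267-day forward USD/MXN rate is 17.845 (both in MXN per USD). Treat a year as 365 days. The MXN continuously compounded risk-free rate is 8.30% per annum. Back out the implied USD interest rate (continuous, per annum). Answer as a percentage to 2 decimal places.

F = S·e^((r_MXN − r_USD)T) ⇒ r_USD = r_MXN − ln(F/S)/T
ln(17.845/17.653) = 0.010818; /(267/365) = 0.014789
r_USD = 0.0830 − 0.014789 = 0.068211
r_USD = 6.82%

6.82%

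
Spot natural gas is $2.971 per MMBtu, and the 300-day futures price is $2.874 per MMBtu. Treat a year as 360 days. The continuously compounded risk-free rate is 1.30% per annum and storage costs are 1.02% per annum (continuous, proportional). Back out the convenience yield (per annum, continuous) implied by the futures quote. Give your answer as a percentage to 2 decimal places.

6.30%

F = S·e^((r+u−y)T) ⇒ (r+u−y) = ln(F/S)/T
ln(2.874/2.971) = -0.033194; /T ⇒ -0.039833
y = r + u − ln(F/S)/T = 0.0130 + 0.0102 + 0.039833 = 0.063033
y = 6.30%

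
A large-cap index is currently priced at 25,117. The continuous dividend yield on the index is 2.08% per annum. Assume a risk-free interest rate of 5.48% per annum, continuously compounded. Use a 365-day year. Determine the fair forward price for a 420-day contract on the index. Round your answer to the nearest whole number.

F = S·e^((r − q)T) = 25117 · e^((0.0548 − 0.0208) × 420/365)
= 25117 · e^0.039123 = 25117 × 1.039898
F = 26,119

26,119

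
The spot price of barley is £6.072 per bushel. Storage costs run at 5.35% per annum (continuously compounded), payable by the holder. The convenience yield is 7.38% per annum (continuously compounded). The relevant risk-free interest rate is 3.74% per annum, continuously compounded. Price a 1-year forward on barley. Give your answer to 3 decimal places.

£6.177 per bushel

Net carry = r + u − y = 0.0374 + 0.0535 − 0.0738 = 0.0171
F = S·e^((r+u−y)T) = 6.072 · e^(0.0171 × 1) = 6.072 · e^0.017100
= 6.072 × 1.017247 = £6.177 per bushel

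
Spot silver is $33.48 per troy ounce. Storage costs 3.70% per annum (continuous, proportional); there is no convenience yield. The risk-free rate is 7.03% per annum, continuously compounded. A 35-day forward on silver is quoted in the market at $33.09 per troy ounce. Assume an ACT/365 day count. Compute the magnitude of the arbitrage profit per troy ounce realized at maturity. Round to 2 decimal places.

$0.74 per troy ounce

Fair forward: F* = S·e^(carry·T), with carry = (r + u) = 0.0703 + 0.0370 = 0.1073
F* = 33.48 · e^(0.1073 × 35/365) = 33.48 · e^0.010289 = 33.48 × 1.010342 = $33.8263
Market $33.09 < fair $33.8263: forward underpriced → reverse cash-and-carry (short spot, go long the forward).
At maturity, profit = |F_mkt − F*| = |33.09 − 33.8263| = $0.74 per troy ounce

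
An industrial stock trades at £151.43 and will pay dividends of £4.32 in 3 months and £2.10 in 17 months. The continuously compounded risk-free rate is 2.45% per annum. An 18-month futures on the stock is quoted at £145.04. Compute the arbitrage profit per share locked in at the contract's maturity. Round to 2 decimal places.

PV(dividends) I = 4.32·e^(−0.0245·3/12) + 2.10·e^(−0.0245·17/12) = 6.3220
Fair futures F* = (S − I)·e^(rT) = (151.43 − 6.3220)·e^0.036750 = 145.1080 × 1.037434 = 150.5400
Market £145.04 < fair 150.5400: forward underpriced → reverse cash-and-carry (short the stock, invest proceeds at r, pay the dividends, go long the forward).
Profit at T = |F_mkt − F*| = |145.04 − 150.5400| = £5.50 per share

£5.50 per share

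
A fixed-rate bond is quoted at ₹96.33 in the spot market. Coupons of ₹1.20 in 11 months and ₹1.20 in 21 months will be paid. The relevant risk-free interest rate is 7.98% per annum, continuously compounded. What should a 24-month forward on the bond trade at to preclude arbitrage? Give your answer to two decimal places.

PV(coupons) I = 1.20·e^(−0.0798·11/12) + 1.20·e^(−0.0798·21/12)
I = 1.1154 + 1.0436 = 2.1590
F = (S − I)·e^(rT) = (96.33 − 2.1590) · e^(0.0798·24/12)
= 94.1710 · e^0.159600 = 94.1710 × 1.173042 = ₹110.47

₹110.47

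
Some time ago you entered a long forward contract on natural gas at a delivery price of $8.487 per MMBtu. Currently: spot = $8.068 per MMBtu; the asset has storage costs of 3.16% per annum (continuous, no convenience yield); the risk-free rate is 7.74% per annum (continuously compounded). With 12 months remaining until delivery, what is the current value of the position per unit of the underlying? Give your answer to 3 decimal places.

Current fair forward for the remaining 12 months: F = S·e^((r + u)·T), (r + u) = 0.0774 + 0.0316 = 0.1090
F = 8.068 · e^(0.1090 × 12/12) = 8.068 × 1.115162 = 8.9971
Value of long forward = (F − K)·e^(−rT) = (8.9971 − 8.487) · e^(−0.0774·12/12)
= 0.5101 × 0.925520 = 0.472

$0.472 per MMBtu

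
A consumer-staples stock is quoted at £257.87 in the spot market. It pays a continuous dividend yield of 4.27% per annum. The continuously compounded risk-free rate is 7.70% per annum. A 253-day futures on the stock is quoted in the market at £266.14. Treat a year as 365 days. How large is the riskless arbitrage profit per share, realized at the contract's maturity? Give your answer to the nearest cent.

£2.07 per share

Fair futures: F* = S·e^(carry·T), with carry = (r − q) = 0.0770 − 0.0427 = 0.0343
F* = 257.87 · e^(0.0343 × 253/365) = 257.87 · e^0.023775 = 257.87 × 1.024060 = £264.0744
Market £266.14 > fair £264.0744: forward overpriced → cash-and-carry (buy spot, short the forward).
At maturity, profit = |F_mkt − F*| = |266.14 − 264.0744| = £2.07 per share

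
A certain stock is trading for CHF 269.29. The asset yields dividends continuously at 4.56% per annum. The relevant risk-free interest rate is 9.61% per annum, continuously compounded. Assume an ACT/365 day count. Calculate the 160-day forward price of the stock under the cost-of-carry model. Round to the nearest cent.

CHF 275.32

F = S·e^((r − q)T) = 269.29 · e^((0.0961 − 0.0456) × 160/365)
= 269.29 · e^0.022137 = 269.29 × 1.022384
F = CHF 275.32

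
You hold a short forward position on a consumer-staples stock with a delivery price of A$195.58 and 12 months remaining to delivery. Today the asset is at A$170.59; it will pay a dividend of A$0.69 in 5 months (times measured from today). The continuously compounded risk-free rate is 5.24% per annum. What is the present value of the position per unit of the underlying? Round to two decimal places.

A$15.68

PV(remaining dividends) I = 0.69·e^(−0.0524·5/12) = 0.6751
Current forward F = (S − I)·e^(rT) = (170.59 − 0.6751)·e^(0.0524·12/12) = 169.9149 × 1.053797 = 179.0558
Value (long) = (F − K)·e^(−rT) = (179.0558 − 195.58) × 0.948949 = -15.6806
Short position value = −(long value) = A$15.68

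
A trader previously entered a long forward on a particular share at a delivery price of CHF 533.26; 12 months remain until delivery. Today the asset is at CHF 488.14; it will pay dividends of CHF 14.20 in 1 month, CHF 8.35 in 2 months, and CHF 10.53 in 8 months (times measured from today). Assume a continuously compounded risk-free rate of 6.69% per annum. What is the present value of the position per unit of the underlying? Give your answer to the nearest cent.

PV(remaining dividends) I = 14.20·e^(−0.0669·1/12) + 8.35·e^(−0.0669·2/12) + 10.53·e^(−0.0669·8/12) = 32.4492
Current forward F = (S − I)·e^(rT) = (488.14 − 32.4492)·e^(0.0669·12/12) = 455.6908 × 1.069189 = 487.2196
Value (long) = (F − K)·e^(−rT) = (487.2196 − 533.26) × 0.935289 = -43.0611
Value = -CHF 43.06

-CHF 43.06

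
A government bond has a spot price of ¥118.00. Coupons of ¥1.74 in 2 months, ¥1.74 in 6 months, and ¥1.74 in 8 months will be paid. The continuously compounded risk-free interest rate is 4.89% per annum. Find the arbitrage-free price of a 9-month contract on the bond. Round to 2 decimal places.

PV(coupons) I = 1.74·e^(−0.0489·2/12) + 1.74·e^(−0.0489·6/12) + 1.74·e^(−0.0489·8/12)
I = 1.7259 + 1.6980 + 1.6842 = 5.1081
F = (S − I)·e^(rT) = (118.00 − 5.1081) · e^(0.0489·9/12)
= 112.8919 · e^0.036675 = 112.8919 × 1.037356 = ¥117.11

¥117.11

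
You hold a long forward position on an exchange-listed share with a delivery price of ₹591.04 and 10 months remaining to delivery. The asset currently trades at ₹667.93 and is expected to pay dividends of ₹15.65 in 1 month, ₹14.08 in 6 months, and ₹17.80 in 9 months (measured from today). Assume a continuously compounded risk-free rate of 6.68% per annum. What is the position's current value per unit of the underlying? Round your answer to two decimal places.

₹62.78

PV(remaining dividends) I = 15.65·e^(−0.0668·1/12) + 14.08·e^(−0.0668·6/12) + 17.80·e^(−0.0668·9/12) = 46.1108
Current forward F = (S − I)·e^(rT) = (667.93 − 46.1108)·e^(0.0668·10/12) = 621.8192 × 1.057245 = 657.4152
Value (long) = (F − K)·e^(−rT) = (657.4152 − 591.04) × 0.945854 = 62.7812
Value = ₹62.78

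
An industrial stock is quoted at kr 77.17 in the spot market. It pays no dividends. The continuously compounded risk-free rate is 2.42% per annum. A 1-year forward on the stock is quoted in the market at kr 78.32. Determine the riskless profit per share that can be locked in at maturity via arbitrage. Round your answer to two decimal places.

Fair forward: F* = S·e^(carry·T), with carry = r = 0.0242
F* = 77.17 · e^(0.0242 × 1) = 77.17 · e^0.024200 = 77.17 × 1.024495 = kr 79.0603
Market kr 78.32 < fair kr 79.0603: forward underpriced → reverse cash-and-carry (short spot, go long the forward).
At maturity, profit = |F_mkt − F*| = |78.32 − 79.0603| = kr 0.74 per share

kr 0.74 per share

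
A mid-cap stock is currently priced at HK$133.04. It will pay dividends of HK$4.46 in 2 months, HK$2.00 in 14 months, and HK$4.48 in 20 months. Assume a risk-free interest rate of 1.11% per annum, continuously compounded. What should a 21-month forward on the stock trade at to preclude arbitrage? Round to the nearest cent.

HK$124.61

PV(dividends) I = 4.46·e^(−0.0111·2/12) + 2.00·e^(−0.0111·14/12) + 4.48·e^(−0.0111·20/12)
I = 4.4518 + 1.9743 + 4.3979 = 10.8240
F = (S − I)·e^(rT) = (133.04 − 10.8240) · e^(0.0111·21/12)
= 122.2160 · e^0.019425 = 122.2160 × 1.019615 = HK$124.61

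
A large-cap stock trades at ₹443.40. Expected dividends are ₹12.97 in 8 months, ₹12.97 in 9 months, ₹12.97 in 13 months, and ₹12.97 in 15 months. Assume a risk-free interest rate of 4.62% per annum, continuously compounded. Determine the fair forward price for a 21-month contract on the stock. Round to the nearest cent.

PV(dividends) I = 12.97·e^(−0.0462·8/12) + 12.97·e^(−0.0462·9/12) + 12.97·e^(−0.0462·13/12) + 12.97·e^(−0.0462·15/12)
I = 12.5766 + 12.5283 + 12.3368 + 12.2422 = 49.6839
F = (S − I)·e^(rT) = (443.40 − 49.6839) · e^(0.0462·21/12)
= 393.7161 · e^0.080850 = 393.7161 × 1.084208 = ₹426.87

₹426.87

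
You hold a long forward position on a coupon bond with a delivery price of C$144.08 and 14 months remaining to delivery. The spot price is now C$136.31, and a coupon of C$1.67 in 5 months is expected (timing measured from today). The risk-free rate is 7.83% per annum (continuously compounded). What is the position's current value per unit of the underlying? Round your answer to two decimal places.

C$3.19

PV(remaining coupons) I = 1.67·e^(−0.0783·5/12) = 1.6164
Current forward F = (S − I)·e^(rT) = (136.31 − 1.6164)·e^(0.0783·14/12) = 134.6936 × 1.095652 = 147.5773
Value (long) = (F − K)·e^(−rT) = (147.5773 − 144.08) × 0.912698 = 3.1920
Value = C$3.19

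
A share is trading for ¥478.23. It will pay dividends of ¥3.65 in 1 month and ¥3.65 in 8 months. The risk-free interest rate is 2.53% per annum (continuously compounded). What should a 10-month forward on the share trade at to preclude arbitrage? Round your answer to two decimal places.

¥481.03

PV(dividends) I = 3.65·e^(−0.0253·1/12) + 3.65·e^(−0.0253·8/12)
I = 3.6423 + 3.5890 = 7.2313
F = (S − I)·e^(rT) = (478.23 − 7.2313) · e^(0.0253·10/12)
= 470.9987 · e^0.021083 = 470.9987 × 1.021307 = ¥481.03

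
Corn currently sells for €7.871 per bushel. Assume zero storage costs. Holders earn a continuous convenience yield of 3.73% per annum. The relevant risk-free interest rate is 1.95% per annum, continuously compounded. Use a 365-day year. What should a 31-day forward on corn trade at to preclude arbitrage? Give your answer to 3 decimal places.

€7.859 per bushel

Net carry = r + u − y = 0.0195 + 0.0000 − 0.0373 = -0.0178
F = S·e^((r+u−y)T) = 7.871 · e^(-0.0178 × 31/365) = 7.871 · e^-0.001512
= 7.871 × 0.998489 = €7.859 per bushel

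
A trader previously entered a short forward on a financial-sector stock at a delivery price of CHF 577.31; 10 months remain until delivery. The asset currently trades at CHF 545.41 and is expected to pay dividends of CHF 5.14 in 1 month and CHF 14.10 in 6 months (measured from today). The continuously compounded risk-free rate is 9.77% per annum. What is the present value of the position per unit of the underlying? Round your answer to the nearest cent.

PV(remaining dividends) I = 5.14·e^(−0.0977·1/12) + 14.10·e^(−0.0977·6/12) = 18.5261
Current forward F = (S − I)·e^(rT) = (545.41 − 18.5261)·e^(0.0977·10/12) = 526.8839 × 1.084823 = 571.5758
Value (long) = (F − K)·e^(−rT) = (571.5758 − 577.31) × 0.921810 = -5.2858
Short position value = −(long value) = CHF 5.29

CHF 5.29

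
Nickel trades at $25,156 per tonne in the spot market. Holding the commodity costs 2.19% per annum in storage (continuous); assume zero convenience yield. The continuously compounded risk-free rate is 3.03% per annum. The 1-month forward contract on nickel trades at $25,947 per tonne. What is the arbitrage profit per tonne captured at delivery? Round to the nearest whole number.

Fair forward: F* = S·e^(carry·T), with carry = (r + u) = 0.0303 + 0.0219 = 0.0522
F* = 25156 · e^(0.0522 × 1/12) = 25156 · e^0.004350 = 25156 × 1.004359 = $25265.6550
Market $25947 > fair $25265.6550: forward overpriced → cash-and-carry (buy spot, short the forward).
At maturity, profit = |F_mkt − F*| = |25947 − 25265.6550| = $681 per tonne

$681 per tonne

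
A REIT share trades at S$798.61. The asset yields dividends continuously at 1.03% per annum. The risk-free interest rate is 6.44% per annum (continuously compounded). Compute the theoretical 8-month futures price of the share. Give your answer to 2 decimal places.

S$827.94

F = S·e^((r − q)T) = 798.61 · e^((0.0644 − 0.0103) × 8/12)
= 798.61 · e^0.036067 = 798.61 × 1.036725
F = S$827.94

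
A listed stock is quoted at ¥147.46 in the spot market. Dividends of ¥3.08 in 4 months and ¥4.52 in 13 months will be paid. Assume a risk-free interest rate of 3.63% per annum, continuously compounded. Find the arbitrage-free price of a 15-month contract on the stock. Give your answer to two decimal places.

PV(dividends) I = 3.08·e^(−0.0363·4/12) + 4.52·e^(−0.0363·13/12)
I = 3.0430 + 4.3457 = 7.3887
F = (S − I)·e^(rT) = (147.46 − 7.3887) · e^(0.0363·15/12)
= 140.0713 · e^0.045375 = 140.0713 × 1.046420 = ¥146.57

¥146.57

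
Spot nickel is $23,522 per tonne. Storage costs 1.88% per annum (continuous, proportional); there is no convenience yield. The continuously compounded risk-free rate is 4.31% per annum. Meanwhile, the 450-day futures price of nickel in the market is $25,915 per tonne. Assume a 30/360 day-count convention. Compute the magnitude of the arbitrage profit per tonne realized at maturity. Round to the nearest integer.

Fair futures: F* = S·e^(carry·T), with carry = (r + u) = 0.0431 + 0.0188 = 0.0619
F* = 23522 · e^(0.0619 × 450/360) = 23522 · e^0.077375 = 23522 × 1.080447 = $25414.2743
Market $25915 > fair $25414.2743: forward overpriced → cash-and-carry (buy spot, short the forward).
At maturity, profit = |F_mkt − F*| = |25915 − 25414.2743| = $501 per tonne

$501 per tonne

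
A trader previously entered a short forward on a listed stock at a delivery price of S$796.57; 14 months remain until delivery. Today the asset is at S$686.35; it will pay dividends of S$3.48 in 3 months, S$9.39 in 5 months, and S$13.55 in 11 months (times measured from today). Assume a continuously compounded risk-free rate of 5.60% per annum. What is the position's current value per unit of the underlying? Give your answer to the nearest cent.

PV(remaining dividends) I = 3.48·e^(−0.0560·3/12) + 9.39·e^(−0.0560·5/12) + 13.55·e^(−0.0560·11/12) = 25.4770
Current forward F = (S − I)·e^(rT) = (686.35 − 25.4770)·e^(0.0560·14/12) = 660.8730 × 1.067515 = 705.4918
Value (long) = (F − K)·e^(−rT) = (705.4918 − 796.57) × 0.936755 = -85.3180
Short position value = −(long value) = S$85.32

S$85.32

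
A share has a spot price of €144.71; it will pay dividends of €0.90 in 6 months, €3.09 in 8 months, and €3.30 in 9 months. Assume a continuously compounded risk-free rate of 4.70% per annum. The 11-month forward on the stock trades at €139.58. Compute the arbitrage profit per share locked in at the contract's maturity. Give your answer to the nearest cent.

€4.13 per share

PV(dividends) I = 0.90·e^(−0.0470·6/12) + 3.09·e^(−0.0470·8/12) + 3.30·e^(−0.0470·9/12) = 7.0595
Fair forward F* = (S − I)·e^(rT) = (144.71 − 7.0595)·e^0.043083 = 137.6505 × 1.044025 = 143.7106
Market €139.58 < fair 143.7106: forward underpriced → reverse cash-and-carry (short the stock, invest proceeds at r, pay the dividends, go long the forward).
Profit at T = |F_mkt − F*| = |139.58 − 143.7106| = €4.13 per share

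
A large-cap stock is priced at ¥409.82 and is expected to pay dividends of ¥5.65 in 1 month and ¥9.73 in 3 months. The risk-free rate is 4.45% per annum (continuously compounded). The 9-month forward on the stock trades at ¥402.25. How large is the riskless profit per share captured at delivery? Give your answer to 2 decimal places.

¥5.71 per share

PV(dividends) I = 5.65·e^(−0.0445·1/12) + 9.73·e^(−0.0445·3/12) = 15.2514
Fair forward F* = (S − I)·e^(rT) = (409.82 − 15.2514)·e^0.033375 = 394.5686 × 1.033938 = 407.9595
Market ¥402.25 < fair 407.9595: forward underpriced → reverse cash-and-carry (short the stock, invest proceeds at r, pay the dividends, go long the forward).
Profit at T = |F_mkt − F*| = |402.25 − 407.9595| = ¥5.71 per share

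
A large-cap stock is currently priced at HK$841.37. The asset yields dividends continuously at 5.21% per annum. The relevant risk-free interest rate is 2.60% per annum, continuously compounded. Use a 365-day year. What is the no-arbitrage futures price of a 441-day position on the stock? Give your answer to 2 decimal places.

F = S·e^((r − q)T) = 841.37 · e^((0.0260 − 0.0521) × 441/365)
= 841.37 · e^-0.031535 = 841.37 × 0.968957
F = HK$815.25

HK$815.25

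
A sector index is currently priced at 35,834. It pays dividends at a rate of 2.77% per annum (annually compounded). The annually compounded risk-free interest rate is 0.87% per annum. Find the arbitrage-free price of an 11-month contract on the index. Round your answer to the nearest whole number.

35,226

F = S · (1+r)^T / (1+q)^T
= 35834 × 1.007972 / 1.025363 = 35834 × 0.983039
F = 35,226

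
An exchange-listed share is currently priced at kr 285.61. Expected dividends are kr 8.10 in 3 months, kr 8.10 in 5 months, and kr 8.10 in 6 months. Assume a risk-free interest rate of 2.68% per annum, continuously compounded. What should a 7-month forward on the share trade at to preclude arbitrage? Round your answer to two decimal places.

PV(dividends) I = 8.10·e^(−0.0268·3/12) + 8.10·e^(−0.0268·5/12) + 8.10·e^(−0.0268·6/12)
I = 8.0459 + 8.0101 + 7.9922 = 24.0482
F = (S − I)·e^(rT) = (285.61 − 24.0482) · e^(0.0268·7/12)
= 261.5618 · e^0.015633 = 261.5618 × 1.015756 = kr 265.68

kr 265.68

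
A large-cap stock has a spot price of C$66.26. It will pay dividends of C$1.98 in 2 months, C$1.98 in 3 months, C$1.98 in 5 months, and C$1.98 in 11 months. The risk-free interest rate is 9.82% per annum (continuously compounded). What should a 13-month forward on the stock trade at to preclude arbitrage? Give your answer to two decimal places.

PV(dividends) I = 1.98·e^(−0.0982·2/12) + 1.98·e^(−0.0982·3/12) + 1.98·e^(−0.0982·5/12) + 1.98·e^(−0.0982·11/12)
I = 1.9479 + 1.9320 + 1.9006 + 1.8096 = 7.5901
F = (S − I)·e^(rT) = (66.26 − 7.5901) · e^(0.0982·13/12)
= 58.6699 · e^0.106383 = 58.6699 × 1.112248 = C$65.26

C$65.26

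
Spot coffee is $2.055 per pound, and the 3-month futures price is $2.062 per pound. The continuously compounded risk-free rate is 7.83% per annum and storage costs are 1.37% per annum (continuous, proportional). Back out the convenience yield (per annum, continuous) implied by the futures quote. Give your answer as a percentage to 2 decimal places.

7.84%

F = S·e^((r+u−y)T) ⇒ (r+u−y) = ln(F/S)/T
ln(2.062/2.055) = 0.003401; /T ⇒ 0.013604
y = r + u − ln(F/S)/T = 0.0783 + 0.0137 − 0.013604 = 0.078396
y = 7.84%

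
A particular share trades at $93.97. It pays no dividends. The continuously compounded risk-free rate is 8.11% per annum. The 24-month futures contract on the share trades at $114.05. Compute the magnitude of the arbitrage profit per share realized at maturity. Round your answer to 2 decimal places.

Fair futures: F* = S·e^(carry·T), with carry = r = 0.0811
F* = 93.97 · e^(0.0811 × 24/12) = 93.97 · e^0.162200 = 93.97 × 1.176095 = $110.5176
Market $114.05 > fair $110.5176: forward overpriced → cash-and-carry (buy spot, short the forward).
At maturity, profit = |F_mkt − F*| = |114.05 − 110.5176| = $3.53 per share

$3.53 per share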